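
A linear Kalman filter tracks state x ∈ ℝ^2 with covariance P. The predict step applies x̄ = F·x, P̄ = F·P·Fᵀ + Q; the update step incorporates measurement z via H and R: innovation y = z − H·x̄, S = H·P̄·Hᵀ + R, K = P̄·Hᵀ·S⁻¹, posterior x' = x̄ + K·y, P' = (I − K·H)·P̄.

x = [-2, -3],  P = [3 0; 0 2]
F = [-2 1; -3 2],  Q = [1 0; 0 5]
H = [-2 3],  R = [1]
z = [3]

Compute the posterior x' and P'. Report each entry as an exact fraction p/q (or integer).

x̄ = F·x = [1, 0]
P̄ = F·P·Fᵀ + Q = [15 22; 22 40]
y = z − H·x̄ = [5]
S = H·P̄·Hᵀ + R = [157]
K = P̄·Hᵀ·S⁻¹ = [36/157; 76/157]
x' = x̄ + K·y = [337/157, 380/157]
P' = (I − K·H)·P̄ = [1059/157 718/157; 718/157 504/157]

x' = [337/157, 380/157]
P' = [1059/157 718/157; 718/157 504/157]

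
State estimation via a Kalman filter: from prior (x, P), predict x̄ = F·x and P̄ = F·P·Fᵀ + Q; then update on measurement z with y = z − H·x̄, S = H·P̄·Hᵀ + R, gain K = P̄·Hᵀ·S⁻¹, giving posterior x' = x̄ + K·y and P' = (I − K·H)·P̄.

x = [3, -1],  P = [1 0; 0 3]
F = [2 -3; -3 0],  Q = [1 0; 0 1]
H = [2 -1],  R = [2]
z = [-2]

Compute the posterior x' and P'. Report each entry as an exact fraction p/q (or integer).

x' = [-277/82, -419/82]
P' = [87/41 139/41; 139/41 289/41]

x̄ = F·x = [9, -9]
P̄ = F·P·Fᵀ + Q = [32 -6; -6 10]
y = z − H·x̄ = [-29]
S = H·P̄·Hᵀ + R = [164]
K = P̄·Hᵀ·S⁻¹ = [35/82; -11/82]
x' = x̄ + K·y = [-277/82, -419/82]
P' = (I − K·H)·P̄ = [87/41 139/41; 139/41 289/41]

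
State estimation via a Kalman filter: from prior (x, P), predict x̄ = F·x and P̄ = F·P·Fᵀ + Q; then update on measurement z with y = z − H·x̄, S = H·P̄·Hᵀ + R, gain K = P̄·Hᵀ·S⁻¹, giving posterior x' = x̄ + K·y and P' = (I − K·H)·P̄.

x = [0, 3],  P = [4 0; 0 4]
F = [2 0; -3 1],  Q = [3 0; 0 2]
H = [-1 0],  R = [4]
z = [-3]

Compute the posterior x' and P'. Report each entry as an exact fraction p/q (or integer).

x̄ = F·x = [0, 3]
P̄ = F·P·Fᵀ + Q = [19 -24; -24 42]
y = z − H·x̄ = [-3]
S = H·P̄·Hᵀ + R = [23]
K = P̄·Hᵀ·S⁻¹ = [-19/23; 24/23]
x' = x̄ + K·y = [57/23, -3/23]
P' = (I − K·H)·P̄ = [76/23 -96/23; -96/23 390/23]

x' = [57/23, -3/23]
P' = [76/23 -96/23; -96/23 390/23]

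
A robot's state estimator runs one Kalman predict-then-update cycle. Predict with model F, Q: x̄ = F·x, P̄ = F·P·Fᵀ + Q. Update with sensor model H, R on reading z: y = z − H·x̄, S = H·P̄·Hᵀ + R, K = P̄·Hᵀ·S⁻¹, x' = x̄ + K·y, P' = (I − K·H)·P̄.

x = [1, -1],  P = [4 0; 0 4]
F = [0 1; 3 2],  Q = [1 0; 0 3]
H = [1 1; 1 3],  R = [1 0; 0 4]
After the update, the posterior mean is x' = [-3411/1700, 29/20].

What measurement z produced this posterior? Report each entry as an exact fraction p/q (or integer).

x̄ = F·x = [-1, 1]
P̄ = F·P·Fᵀ + Q = [5 8; 8 55]
S = H·P̄·Hᵀ + R = [77 202; 202 552]
K = P̄·Hᵀ·S⁻¹ = [659/850 -393/1700; -1/10 7/20]
x' − x̄ = [-1711/1700, 9/20] = K·y
y = (KᵀK)⁻¹·Kᵀ·(x' − x̄) = [-1, 1]
z = y + H·x̄ = [-1, 1] + [0, 2] = [-1, 3]

z = [-1, 3]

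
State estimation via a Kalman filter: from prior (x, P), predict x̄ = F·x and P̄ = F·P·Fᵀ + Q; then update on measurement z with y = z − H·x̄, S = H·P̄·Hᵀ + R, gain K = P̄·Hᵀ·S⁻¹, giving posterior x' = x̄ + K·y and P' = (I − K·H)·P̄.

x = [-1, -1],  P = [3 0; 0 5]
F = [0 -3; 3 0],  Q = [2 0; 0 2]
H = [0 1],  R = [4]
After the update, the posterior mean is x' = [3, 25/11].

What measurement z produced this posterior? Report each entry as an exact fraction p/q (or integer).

x̄ = F·x = [3, -3]
P̄ = F·P·Fᵀ + Q = [47 0; 0 29]
S = H·P̄·Hᵀ + R = [33]
K = P̄·Hᵀ·S⁻¹ = [0; 29/33]
x' − x̄ = [0, 58/11] = K·y
y = (KᵀK)⁻¹·Kᵀ·(x' − x̄) = [6]
z = y + H·x̄ = [6] + [-3] = [3]

z = [3]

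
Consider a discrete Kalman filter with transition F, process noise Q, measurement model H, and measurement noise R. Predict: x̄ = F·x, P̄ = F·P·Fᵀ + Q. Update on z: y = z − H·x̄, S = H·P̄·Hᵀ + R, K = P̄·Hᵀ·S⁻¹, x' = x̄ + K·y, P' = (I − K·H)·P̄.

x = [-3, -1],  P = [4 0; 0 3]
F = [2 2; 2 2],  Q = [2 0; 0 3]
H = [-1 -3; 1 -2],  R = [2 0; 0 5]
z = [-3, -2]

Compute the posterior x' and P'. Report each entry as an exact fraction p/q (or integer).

x̄ = F·x = [-8, -8]
P̄ = F·P·Fᵀ + Q = [30 28; 28 31]
y = z − H·x̄ = [-35, -10]
S = H·P̄·Hᵀ + R = [479 128; 128 47]
K = P̄·Hᵀ·S⁻¹ = [-2030/6129 2138/6129; -445/2043 -266/2043]
x' = x̄ + K·y = [638/6129, 1891/2043]
P' = (I − K·H)·P̄ = [8038/6129 -442/2043; -442/2043 148/681]

x' = [638/6129, 1891/2043]
P' = [8038/6129 -442/2043; -442/2043 148/681]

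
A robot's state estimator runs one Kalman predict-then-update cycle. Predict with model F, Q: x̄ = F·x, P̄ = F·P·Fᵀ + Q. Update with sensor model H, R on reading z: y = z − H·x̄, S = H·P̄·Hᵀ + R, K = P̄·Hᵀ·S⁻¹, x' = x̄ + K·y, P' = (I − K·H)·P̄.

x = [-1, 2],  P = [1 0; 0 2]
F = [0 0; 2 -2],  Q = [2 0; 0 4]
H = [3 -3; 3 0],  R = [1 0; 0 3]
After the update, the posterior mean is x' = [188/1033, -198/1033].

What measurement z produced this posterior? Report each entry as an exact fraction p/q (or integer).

z = [1, 1]

x̄ = F·x = [0, -6]
P̄ = F·P·Fᵀ + Q = [2 0; 0 16]
S = H·P̄·Hᵀ + R = [163 18; 18 21]
K = P̄·Hᵀ·S⁻¹ = [6/1033 290/1033; -336/1033 288/1033]
x' − x̄ = [188/1033, 6000/1033] = K·y
y = (KᵀK)⁻¹·Kᵀ·(x' − x̄) = [-17, 1]
z = y + H·x̄ = [-17, 1] + [18, 0] = [1, 1]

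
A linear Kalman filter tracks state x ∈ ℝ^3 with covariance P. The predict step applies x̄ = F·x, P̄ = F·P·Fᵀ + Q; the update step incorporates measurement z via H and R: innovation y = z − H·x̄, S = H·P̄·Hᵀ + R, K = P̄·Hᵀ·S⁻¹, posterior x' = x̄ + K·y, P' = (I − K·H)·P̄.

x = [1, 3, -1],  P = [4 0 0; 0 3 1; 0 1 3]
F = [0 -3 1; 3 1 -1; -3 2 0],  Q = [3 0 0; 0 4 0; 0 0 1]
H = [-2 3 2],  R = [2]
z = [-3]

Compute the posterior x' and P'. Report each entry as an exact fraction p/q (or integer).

x' = [40/271, -203/271, -37/271]
P' = [1267/271 2452/271 -2466/271; 2452/271 8396/271 -10100/271; -2466/271 -10100/271 12701/271]

x̄ = F·x = [-10, 7, 3]
P̄ = F·P·Fᵀ + Q = [27 -8 -16; -8 44 -32; -16 -32 49]
y = z − H·x̄ = [-50]
S = H·P̄·Hᵀ + R = [542]
K = P̄·Hᵀ·S⁻¹ = [-55/271; 42/271; 17/271]
x' = x̄ + K·y = [40/271, -203/271, -37/271]
P' = (I − K·H)·P̄ = [1267/271 2452/271 -2466/271; 2452/271 8396/271 -10100/271; -2466/271 -10100/271 12701/271]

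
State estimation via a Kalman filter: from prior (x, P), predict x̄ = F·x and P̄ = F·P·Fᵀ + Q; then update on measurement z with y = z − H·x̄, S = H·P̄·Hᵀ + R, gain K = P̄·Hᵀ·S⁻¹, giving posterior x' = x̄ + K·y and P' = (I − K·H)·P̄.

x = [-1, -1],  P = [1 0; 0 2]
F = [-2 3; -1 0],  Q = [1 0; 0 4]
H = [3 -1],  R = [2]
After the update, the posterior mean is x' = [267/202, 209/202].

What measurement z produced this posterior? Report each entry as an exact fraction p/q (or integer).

z = [3]

x̄ = F·x = [-1, 1]
P̄ = F·P·Fᵀ + Q = [23 2; 2 5]
S = H·P̄·Hᵀ + R = [202]
K = P̄·Hᵀ·S⁻¹ = [67/202; 1/202]
x' − x̄ = [469/202, 7/202] = K·y
y = (KᵀK)⁻¹·Kᵀ·(x' − x̄) = [7]
z = y + H·x̄ = [7] + [-4] = [3]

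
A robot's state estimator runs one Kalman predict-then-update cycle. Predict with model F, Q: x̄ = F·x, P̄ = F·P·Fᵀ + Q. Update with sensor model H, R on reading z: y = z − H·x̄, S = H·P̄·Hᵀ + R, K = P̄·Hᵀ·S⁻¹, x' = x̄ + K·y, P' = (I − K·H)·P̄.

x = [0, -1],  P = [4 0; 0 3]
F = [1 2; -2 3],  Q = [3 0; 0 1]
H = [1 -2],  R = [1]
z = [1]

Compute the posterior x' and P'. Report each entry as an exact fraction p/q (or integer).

x' = [-103/52, -3/2]
P' = [2963/156 19/2; 19/2 5]

x̄ = F·x = [-2, -3]
P̄ = F·P·Fᵀ + Q = [19 10; 10 44]
y = z − H·x̄ = [-3]
S = H·P̄·Hᵀ + R = [156]
K = P̄·Hᵀ·S⁻¹ = [-1/156; -1/2]
x' = x̄ + K·y = [-103/52, -3/2]
P' = (I − K·H)·P̄ = [2963/156 19/2; 19/2 5]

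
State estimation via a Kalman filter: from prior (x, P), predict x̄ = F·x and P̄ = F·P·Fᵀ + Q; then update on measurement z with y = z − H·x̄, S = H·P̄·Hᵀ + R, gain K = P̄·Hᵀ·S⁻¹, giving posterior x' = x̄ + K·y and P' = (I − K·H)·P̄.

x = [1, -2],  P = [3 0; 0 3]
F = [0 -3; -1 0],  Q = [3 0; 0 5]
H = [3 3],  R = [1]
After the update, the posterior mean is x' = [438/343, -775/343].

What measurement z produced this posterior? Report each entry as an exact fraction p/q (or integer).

z = [-3]

x̄ = F·x = [6, -1]
P̄ = F·P·Fᵀ + Q = [30 0; 0 8]
S = H·P̄·Hᵀ + R = [343]
K = P̄·Hᵀ·S⁻¹ = [90/343; 24/343]
x' − x̄ = [-1620/343, -432/343] = K·y
y = (KᵀK)⁻¹·Kᵀ·(x' − x̄) = [-18]
z = y + H·x̄ = [-18] + [15] = [-3]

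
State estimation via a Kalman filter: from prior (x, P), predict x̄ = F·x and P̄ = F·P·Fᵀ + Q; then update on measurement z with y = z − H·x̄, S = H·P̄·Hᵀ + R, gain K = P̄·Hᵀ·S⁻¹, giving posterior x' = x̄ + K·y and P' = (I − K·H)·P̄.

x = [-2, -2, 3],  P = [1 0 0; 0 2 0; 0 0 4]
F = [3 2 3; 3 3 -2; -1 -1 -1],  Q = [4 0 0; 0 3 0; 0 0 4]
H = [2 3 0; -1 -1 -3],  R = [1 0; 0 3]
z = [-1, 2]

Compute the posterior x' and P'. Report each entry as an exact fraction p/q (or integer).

x' = [247004/34957, -177238/34957, -48788/34957]
P' = [1044291/34957 -693315/34957 -130783/34957; -693315/34957 464166/34957 85615/34957; -130783/34957 85615/34957 27621/34957]

x̄ = F·x = [-1, -18, 1]
P̄ = F·P·Fᵀ + Q = [57 -3 -19; -3 46 -1; -19 -1 11]
y = z − H·x̄ = [55, -14]
S = H·P̄·Hᵀ + R = [607 -114; -114 79]
K = P̄·Hᵀ·S⁻¹ = [8637/34957 13791/34957; 5868/34957 -9232/34957; -4721/34957 -12565/34957]
x' = x̄ + K·y = [247004/34957, -177238/34957, -48788/34957]
P' = (I − K·H)·P̄ = [1044291/34957 -693315/34957 -130783/34957; -693315/34957 464166/34957 85615/34957; -130783/34957 85615/34957 27621/34957]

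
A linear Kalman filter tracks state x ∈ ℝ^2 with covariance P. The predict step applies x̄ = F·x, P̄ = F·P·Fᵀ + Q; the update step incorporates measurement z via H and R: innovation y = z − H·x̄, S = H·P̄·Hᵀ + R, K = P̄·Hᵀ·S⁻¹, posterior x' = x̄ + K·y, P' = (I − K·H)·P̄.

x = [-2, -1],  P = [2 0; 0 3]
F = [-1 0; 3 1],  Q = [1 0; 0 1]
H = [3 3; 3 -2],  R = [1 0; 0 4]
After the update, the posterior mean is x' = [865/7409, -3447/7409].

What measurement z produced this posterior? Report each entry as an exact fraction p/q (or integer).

x̄ = F·x = [2, -7]
P̄ = F·P·Fᵀ + Q = [3 -6; -6 22]
S = H·P̄·Hᵀ + R = [118 -123; -123 191]
K = P̄·Hᵀ·S⁻¹ = [864/7409 1371/7409; 1542/7409 -1412/7409]
x' − x̄ = [-13953/7409, 48416/7409] = K·y
y = (KᵀK)⁻¹·Kᵀ·(x' − x̄) = [14, -19]
z = y + H·x̄ = [14, -19] + [-15, 20] = [-1, 1]

z = [-1, 1]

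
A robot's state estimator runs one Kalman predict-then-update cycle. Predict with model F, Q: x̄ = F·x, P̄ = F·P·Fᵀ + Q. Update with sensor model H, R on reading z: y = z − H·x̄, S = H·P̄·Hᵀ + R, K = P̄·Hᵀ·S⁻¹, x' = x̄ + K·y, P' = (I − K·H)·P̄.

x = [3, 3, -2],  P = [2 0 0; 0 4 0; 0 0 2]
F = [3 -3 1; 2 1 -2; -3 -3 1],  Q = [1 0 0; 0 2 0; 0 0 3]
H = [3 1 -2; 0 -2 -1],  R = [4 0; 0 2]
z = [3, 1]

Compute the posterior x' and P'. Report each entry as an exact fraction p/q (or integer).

x' = [-235776/20935, 148567/20935, -62679/4187]
P' = [647018/20935 -383586/20935 154088/4187; -383586/20935 237062/20935 -92052/4187; 154088/4187 -92052/4187 186434/4187]

x̄ = F·x = [-2, 13, -20]
P̄ = F·P·Fᵀ + Q = [57 -4 20; -4 22 -28; 20 -28 59]
y = z − H·x̄ = [-44, 7]
S = H·P̄·Hᵀ + R = [623 -46; -46 37]
K = P̄·Hᵀ·S⁻¹ = [4147/20935 -1634/20935; 1706/20935 -6932/20935; -664/4187 -1165/4187]
x' = x̄ + K·y = [-235776/20935, 148567/20935, -62679/4187]
P' = (I − K·H)·P̄ = [647018/20935 -383586/20935 154088/4187; -383586/20935 237062/20935 -92052/4187; 154088/4187 -92052/4187 186434/4187]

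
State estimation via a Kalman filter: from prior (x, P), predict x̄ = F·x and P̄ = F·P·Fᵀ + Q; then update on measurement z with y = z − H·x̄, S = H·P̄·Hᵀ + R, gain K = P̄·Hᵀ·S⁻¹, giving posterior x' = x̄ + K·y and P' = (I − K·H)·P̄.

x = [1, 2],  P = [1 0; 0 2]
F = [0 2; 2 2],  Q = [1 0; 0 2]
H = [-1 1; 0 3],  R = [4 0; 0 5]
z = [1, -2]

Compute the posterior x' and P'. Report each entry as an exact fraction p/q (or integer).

x̄ = F·x = [4, 6]
P̄ = F·P·Fᵀ + Q = [9 8; 8 14]
y = z − H·x̄ = [-1, -20]
S = H·P̄·Hᵀ + R = [11 18; 18 131]
K = P̄·Hᵀ·S⁻¹ = [-563/1117 282/1117; 30/1117 354/1117]
x' = x̄ + K·y = [-609/1117, -408/1117]
P' = (I − K·H)·P̄ = [2722/1117 470/1117; 470/1117 590/1117]

x' = [-609/1117, -408/1117]
P' = [2722/1117 470/1117; 470/1117 590/1117]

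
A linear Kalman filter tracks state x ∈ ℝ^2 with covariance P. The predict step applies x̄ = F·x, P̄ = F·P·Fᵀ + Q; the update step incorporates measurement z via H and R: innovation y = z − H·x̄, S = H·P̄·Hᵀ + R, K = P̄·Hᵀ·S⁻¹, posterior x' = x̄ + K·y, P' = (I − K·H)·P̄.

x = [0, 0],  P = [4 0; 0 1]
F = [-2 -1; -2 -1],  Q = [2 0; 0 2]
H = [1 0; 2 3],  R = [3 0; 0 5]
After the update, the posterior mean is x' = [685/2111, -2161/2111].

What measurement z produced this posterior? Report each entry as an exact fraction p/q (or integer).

x̄ = F·x = [0, 0]
P̄ = F·P·Fᵀ + Q = [19 17; 17 19]
S = H·P̄·Hᵀ + R = [22 89; 89 456]
K = P̄·Hᵀ·S⁻¹ = [743/2111 267/2111; -347/2111 489/2111]
x' − x̄ = [685/2111, -2161/2111] = K·y
y = (KᵀK)⁻¹·Kᵀ·(x' − x̄) = [2, -3]
z = y + H·x̄ = [2, -3] + [0, 0] = [2, -3]

z = [2, -3]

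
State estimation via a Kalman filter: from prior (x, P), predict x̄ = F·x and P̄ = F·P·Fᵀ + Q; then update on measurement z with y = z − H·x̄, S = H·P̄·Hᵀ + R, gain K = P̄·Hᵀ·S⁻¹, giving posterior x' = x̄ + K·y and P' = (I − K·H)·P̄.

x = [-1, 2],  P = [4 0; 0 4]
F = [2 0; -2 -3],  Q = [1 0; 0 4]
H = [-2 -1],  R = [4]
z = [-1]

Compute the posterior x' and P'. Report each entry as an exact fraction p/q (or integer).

x' = [17/32, -5/8]
P' = [191/16 -91/4; -91/4 47]

x̄ = F·x = [-2, -4]
P̄ = F·P·Fᵀ + Q = [17 -16; -16 56]
y = z − H·x̄ = [-9]
S = H·P̄·Hᵀ + R = [64]
K = P̄·Hᵀ·S⁻¹ = [-9/32; -3/8]
x' = x̄ + K·y = [17/32, -5/8]
P' = (I − K·H)·P̄ = [191/16 -91/4; -91/4 47]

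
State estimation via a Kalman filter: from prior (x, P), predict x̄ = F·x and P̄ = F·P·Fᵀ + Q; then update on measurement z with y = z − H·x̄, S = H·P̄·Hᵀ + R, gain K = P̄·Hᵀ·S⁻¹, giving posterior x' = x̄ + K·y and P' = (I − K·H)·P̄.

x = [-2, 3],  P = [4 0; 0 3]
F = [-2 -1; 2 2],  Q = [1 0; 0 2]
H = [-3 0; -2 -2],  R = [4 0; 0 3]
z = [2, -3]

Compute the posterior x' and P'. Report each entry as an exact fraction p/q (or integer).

x' = [-83/134, 619/268]
P' = [262/603 -265/603; -265/603 1337/1206]

x̄ = F·x = [1, 2]
P̄ = F·P·Fᵀ + Q = [20 -22; -22 30]
y = z − H·x̄ = [5, 3]
S = H·P̄·Hᵀ + R = [184 -12; -12 27]
K = P̄·Hᵀ·S⁻¹ = [-131/402 2/603; 265/804 -269/603]
x' = x̄ + K·y = [-83/134, 619/268]
P' = (I − K·H)·P̄ = [262/603 -265/603; -265/603 1337/1206]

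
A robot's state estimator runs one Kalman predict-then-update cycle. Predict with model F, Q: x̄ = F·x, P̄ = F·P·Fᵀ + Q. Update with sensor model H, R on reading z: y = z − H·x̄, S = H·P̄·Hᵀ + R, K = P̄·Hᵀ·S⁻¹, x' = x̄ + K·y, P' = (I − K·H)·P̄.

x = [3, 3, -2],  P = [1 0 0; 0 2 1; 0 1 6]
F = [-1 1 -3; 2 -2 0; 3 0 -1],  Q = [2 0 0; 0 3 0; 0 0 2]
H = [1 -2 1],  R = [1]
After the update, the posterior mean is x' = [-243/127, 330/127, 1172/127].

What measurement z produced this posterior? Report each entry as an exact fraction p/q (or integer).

z = [2]

x̄ = F·x = [6, 0, 11]
P̄ = F·P·Fᵀ + Q = [53 0 14; 0 15 8; 14 8 17]
S = H·P̄·Hᵀ + R = [127]
K = P̄·Hᵀ·S⁻¹ = [67/127; -22/127; 15/127]
x' − x̄ = [-1005/127, 330/127, -225/127] = K·y
y = (KᵀK)⁻¹·Kᵀ·(x' − x̄) = [-15]
z = y + H·x̄ = [-15] + [17] = [2]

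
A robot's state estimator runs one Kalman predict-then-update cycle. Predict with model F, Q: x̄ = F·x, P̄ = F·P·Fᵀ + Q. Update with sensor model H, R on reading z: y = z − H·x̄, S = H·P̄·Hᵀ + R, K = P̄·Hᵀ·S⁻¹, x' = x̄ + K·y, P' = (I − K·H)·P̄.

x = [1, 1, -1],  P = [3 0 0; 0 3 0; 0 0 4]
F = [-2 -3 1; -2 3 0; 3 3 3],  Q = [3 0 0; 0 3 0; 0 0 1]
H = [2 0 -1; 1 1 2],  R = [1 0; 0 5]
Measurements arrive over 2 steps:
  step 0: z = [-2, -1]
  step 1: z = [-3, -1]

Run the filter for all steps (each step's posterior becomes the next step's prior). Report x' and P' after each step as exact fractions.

step 0: x' = [-92689/83064, 9897/27688, -15403/83064], P' = [144269/83064 -194485/27688 255143/83064; -194485/27688 986439/27688 -388087/27688; 255143/83064 -388087/27688 526229/83064]
step 1: x' = [-23103320259/8385232127, 59371493019/8385232127, -21256135361/8385232127], P' = [9443211905/8385232127 -30880417213/8385232127 14786316744/8385232127; -30880417213/8385232127 142877038107/8385232127 -57657563617/8385232127; 14786316744/8385232127 -57657563617/8385232127 29728164654/8385232127]

step 0: x̄ = F·x = [-6, 1, 3]
step 0: P̄ = F·P·Fᵀ + Q = [46 -15 -33; -15 42 9; -33 9 91]
step 0: y = z − H·x̄ = [13, -2]
step 0: S = H·P̄·Hᵀ + R = [408 -228; -228 331]
step 0: K = P̄·Hᵀ·S⁻¹ = [33395/83064 1185/6922; -883/27688 789/6922; -15943/83064 2389/6922]
step 0: x' = x̄ + K·y = [-92689/83064, 9897/27688, -15403/83064]
step 0: P' = (I − K·H)·P̄ = [144269/83064 -194485/27688 255143/83064; -194485/27688 986439/27688 -388087/27688; 255143/83064 -388087/27688 526229/83064]
step 1: x̄ = F·x = [40451/41532, 274451/83064, -78401/27688]
step 1: P̄ = F·P·Fᵀ + Q = [6737471/20766 -15029923/41532 -1824803/13844; -15029923/41532 34461581/83064 4002889/27688; -1824803/13844 4002889/27688 1961695/27688]
step 1: y = z − H·x̄ = [-646199/83064, 10663/27688]
step 1: S = H·P̄·Hᵀ + R = [157562957/83064 -20948405/27688; -20948405/27688 9828943/27688]
step 1: K = P̄·Hᵀ·S⁻¹ = [4100107066/8385232127 1627085636/8385232127; -4103270809/8385232127 -663701268/8385232127; -155531166/8385232127 3317016487/8385232127]
step 1: x' = x̄ + K·y = [-23103320259/8385232127, 59371493019/8385232127, -21256135361/8385232127]
step 1: P' = (I − K·H)·P̄ = [9443211905/8385232127 -30880417213/8385232127 14786316744/8385232127; -30880417213/8385232127 142877038107/8385232127 -57657563617/8385232127; 14786316744/8385232127 -57657563617/8385232127 29728164654/8385232127]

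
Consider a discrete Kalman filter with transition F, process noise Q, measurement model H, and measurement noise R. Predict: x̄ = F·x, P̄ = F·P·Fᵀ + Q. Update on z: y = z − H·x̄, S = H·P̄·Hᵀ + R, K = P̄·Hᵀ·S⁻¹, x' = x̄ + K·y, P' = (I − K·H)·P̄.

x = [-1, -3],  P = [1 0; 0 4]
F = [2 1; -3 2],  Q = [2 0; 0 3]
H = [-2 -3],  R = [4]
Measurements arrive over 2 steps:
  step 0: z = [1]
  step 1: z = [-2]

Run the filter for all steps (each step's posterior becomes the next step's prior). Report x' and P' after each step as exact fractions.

step 0: x' = [-283/80, 39/20], P' = [631/80 -103/20; -103/20 19/5]
step 1: x' = [-112353/71311, 125780/71311], P' = [376358/71311 -261692/71311; -261692/71311 213204/71311]

step 0: x̄ = F·x = [-5, -3]
step 0: P̄ = F·P·Fᵀ + Q = [10 2; 2 28]
step 0: y = z − H·x̄ = [-18]
step 0: S = H·P̄·Hᵀ + R = [320]
step 0: K = P̄·Hᵀ·S⁻¹ = [-13/160; -11/40]
step 0: x' = x̄ + K·y = [-283/80, 39/20]
step 0: P' = (I − K·H)·P̄ = [631/80 -103/20; -103/20 19/5]
step 1: x̄ = F·x = [-41/8, 1161/80]
step 1: P̄ = F·P·Fᵀ + Q = [67/4 -359/8; -359/8 12079/80]
step 1: y = z − H·x̄ = [2503/80]
step 1: S = H·P̄·Hᵀ + R = [71311/80]
step 1: K = P̄·Hᵀ·S⁻¹ = [8090/71311; -29057/71311]
step 1: x' = x̄ + K·y = [-112353/71311, 125780/71311]
step 1: P' = (I − K·H)·P̄ = [376358/71311 -261692/71311; -261692/71311 213204/71311]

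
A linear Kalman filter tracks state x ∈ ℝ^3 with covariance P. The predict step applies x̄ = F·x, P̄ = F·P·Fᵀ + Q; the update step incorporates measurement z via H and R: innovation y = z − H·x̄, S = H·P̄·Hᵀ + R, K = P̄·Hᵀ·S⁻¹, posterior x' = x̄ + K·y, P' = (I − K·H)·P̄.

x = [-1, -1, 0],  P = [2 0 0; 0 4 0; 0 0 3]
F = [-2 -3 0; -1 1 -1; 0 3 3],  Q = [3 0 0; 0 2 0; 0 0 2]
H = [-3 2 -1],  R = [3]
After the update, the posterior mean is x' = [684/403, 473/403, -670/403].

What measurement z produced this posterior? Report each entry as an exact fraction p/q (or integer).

z = [-1]

x̄ = F·x = [5, 0, -3]
P̄ = F·P·Fᵀ + Q = [47 -8 -36; -8 11 3; -36 3 65]
S = H·P̄·Hᵀ + R = [403]
K = P̄·Hᵀ·S⁻¹ = [-121/403; 43/403; 49/403]
x' − x̄ = [-1331/403, 473/403, 539/403] = K·y
y = (KᵀK)⁻¹·Kᵀ·(x' − x̄) = [11]
z = y + H·x̄ = [11] + [-12] = [-1]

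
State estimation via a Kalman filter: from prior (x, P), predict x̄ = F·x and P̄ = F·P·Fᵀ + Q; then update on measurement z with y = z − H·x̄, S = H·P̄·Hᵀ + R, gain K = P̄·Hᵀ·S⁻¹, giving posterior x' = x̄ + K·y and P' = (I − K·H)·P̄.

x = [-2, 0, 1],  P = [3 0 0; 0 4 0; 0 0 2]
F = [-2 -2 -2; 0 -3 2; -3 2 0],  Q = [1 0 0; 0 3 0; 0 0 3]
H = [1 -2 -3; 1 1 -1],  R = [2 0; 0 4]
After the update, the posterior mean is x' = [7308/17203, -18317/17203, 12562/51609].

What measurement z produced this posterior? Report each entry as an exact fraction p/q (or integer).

z = [2, -1]

x̄ = F·x = [2, 2, 6]
P̄ = F·P·Fᵀ + Q = [37 16 2; 16 47 -24; 2 -24 46]
S = H·P̄·Hᵀ + R = [277 81; 81 210]
K = P̄·Hᵀ·S⁻¹ = [-1447/17203 4736/17203; -2769/17203 8195/17203; -4324/17203 -11708/51609]
x' − x̄ = [-27098/17203, -52723/17203, -297092/51609] = K·y
y = (KᵀK)⁻¹·Kᵀ·(x' − x̄) = [22, 1]
z = y + H·x̄ = [22, 1] + [-20, -2] = [2, -1]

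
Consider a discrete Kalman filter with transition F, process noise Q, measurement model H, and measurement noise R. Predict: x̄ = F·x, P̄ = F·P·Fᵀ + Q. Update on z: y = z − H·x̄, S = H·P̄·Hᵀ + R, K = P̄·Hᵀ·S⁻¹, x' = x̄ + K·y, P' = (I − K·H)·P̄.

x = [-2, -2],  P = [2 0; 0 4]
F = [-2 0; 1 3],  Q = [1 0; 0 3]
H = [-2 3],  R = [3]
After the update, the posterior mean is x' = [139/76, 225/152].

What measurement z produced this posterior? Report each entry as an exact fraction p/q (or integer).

x̄ = F·x = [4, -8]
P̄ = F·P·Fᵀ + Q = [9 -4; -4 41]
S = H·P̄·Hᵀ + R = [456]
K = P̄·Hᵀ·S⁻¹ = [-5/76; 131/456]
x' − x̄ = [-165/76, 1441/152] = K·y
y = (KᵀK)⁻¹·Kᵀ·(x' − x̄) = [33]
z = y + H·x̄ = [33] + [-32] = [1]

z = [1]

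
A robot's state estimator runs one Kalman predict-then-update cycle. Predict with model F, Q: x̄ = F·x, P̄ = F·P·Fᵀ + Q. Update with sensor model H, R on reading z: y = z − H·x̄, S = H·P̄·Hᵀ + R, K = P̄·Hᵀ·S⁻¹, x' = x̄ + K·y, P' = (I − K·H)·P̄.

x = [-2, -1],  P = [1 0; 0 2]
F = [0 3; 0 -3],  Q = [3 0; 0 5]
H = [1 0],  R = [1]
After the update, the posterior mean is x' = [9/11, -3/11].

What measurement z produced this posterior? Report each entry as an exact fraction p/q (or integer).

z = [1]

x̄ = F·x = [-3, 3]
P̄ = F·P·Fᵀ + Q = [21 -18; -18 23]
S = H·P̄·Hᵀ + R = [22]
K = P̄·Hᵀ·S⁻¹ = [21/22; -9/11]
x' − x̄ = [42/11, -36/11] = K·y
y = (KᵀK)⁻¹·Kᵀ·(x' − x̄) = [4]
z = y + H·x̄ = [4] + [-3] = [1]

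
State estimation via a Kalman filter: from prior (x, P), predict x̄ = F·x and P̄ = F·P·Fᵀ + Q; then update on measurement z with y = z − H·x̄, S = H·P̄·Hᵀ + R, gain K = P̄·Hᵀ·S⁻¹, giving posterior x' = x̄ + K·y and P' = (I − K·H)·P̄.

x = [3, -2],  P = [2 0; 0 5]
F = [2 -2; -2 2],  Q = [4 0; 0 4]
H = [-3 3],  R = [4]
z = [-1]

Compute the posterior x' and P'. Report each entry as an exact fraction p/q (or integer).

x' = [55/271, -55/271]
P' = [572/271 512/271; 512/271 572/271]

x̄ = F·x = [10, -10]
P̄ = F·P·Fᵀ + Q = [32 -28; -28 32]
y = z − H·x̄ = [59]
S = H·P̄·Hᵀ + R = [1084]
K = P̄·Hᵀ·S⁻¹ = [-45/271; 45/271]
x' = x̄ + K·y = [55/271, -55/271]
P' = (I − K·H)·P̄ = [572/271 512/271; 512/271 572/271]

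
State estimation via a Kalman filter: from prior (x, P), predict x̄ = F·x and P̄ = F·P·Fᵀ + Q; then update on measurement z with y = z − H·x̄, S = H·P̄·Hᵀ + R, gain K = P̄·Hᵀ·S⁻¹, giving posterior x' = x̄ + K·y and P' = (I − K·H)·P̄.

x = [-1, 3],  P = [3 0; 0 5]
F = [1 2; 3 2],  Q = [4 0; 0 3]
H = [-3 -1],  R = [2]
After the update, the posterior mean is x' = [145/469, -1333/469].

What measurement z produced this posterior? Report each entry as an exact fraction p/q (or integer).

z = [2]

x̄ = F·x = [5, 3]
P̄ = F·P·Fᵀ + Q = [27 29; 29 50]
S = H·P̄·Hᵀ + R = [469]
K = P̄·Hᵀ·S⁻¹ = [-110/469; -137/469]
x' − x̄ = [-2200/469, -2740/469] = K·y
y = (KᵀK)⁻¹·Kᵀ·(x' − x̄) = [20]
z = y + H·x̄ = [20] + [-18] = [2]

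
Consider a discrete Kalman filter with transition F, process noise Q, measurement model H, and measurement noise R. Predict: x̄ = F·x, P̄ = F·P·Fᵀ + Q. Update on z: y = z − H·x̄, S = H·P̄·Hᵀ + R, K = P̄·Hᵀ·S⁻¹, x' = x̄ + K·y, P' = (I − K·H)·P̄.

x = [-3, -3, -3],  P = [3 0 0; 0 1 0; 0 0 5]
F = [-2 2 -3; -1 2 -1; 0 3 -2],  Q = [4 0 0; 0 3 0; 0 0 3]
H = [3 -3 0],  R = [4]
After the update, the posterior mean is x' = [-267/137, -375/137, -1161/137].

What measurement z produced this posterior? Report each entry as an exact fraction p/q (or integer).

z = [2]

x̄ = F·x = [9, 0, -3]
P̄ = F·P·Fᵀ + Q = [65 25 36; 25 15 16; 36 16 32]
S = H·P̄·Hᵀ + R = [274]
K = P̄·Hᵀ·S⁻¹ = [60/137; 15/137; 30/137]
x' − x̄ = [-1500/137, -375/137, -750/137] = K·y
y = (KᵀK)⁻¹·Kᵀ·(x' − x̄) = [-25]
z = y + H·x̄ = [-25] + [27] = [2]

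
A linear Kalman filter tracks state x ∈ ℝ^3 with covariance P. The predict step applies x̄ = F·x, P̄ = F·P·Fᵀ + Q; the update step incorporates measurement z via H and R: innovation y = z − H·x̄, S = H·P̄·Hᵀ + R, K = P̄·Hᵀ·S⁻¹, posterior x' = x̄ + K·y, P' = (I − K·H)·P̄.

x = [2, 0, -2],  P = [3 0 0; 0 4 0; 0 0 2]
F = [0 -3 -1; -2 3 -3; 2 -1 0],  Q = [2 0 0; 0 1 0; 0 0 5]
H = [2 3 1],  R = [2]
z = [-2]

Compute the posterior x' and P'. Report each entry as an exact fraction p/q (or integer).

x̄ = F·x = [2, 2, 4]
P̄ = F·P·Fᵀ + Q = [40 -30 12; -30 67 -24; 12 -24 21]
y = z − H·x̄ = [-16]
S = H·P̄·Hᵀ + R = [330]
K = P̄·Hᵀ·S⁻¹ = [1/165; 39/110; -9/110]
x' = x̄ + K·y = [314/165, -202/55, 292/55]
P' = (I − K·H)·P̄ = [6598/165 -1689/55 669/55; -1689/55 2807/110 -1587/110; 669/55 -1587/110 2067/110]

x' = [314/165, -202/55, 292/55]
P' = [6598/165 -1689/55 669/55; -1689/55 2807/110 -1587/110; 669/55 -1587/110 2067/110]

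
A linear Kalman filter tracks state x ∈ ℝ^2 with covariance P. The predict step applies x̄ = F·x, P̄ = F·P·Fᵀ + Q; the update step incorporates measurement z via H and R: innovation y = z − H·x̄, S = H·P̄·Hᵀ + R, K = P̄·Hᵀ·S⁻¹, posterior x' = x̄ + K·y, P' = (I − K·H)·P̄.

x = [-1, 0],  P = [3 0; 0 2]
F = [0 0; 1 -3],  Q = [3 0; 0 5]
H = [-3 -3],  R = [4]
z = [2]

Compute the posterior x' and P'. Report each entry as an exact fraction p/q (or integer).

x' = [9/265, -187/265]
P' = [714/265 -702/265; -702/265 806/265]

x̄ = F·x = [0, -1]
P̄ = F·P·Fᵀ + Q = [3 0; 0 26]
y = z − H·x̄ = [-1]
S = H·P̄·Hᵀ + R = [265]
K = P̄·Hᵀ·S⁻¹ = [-9/265; -78/265]
x' = x̄ + K·y = [9/265, -187/265]
P' = (I − K·H)·P̄ = [714/265 -702/265; -702/265 806/265]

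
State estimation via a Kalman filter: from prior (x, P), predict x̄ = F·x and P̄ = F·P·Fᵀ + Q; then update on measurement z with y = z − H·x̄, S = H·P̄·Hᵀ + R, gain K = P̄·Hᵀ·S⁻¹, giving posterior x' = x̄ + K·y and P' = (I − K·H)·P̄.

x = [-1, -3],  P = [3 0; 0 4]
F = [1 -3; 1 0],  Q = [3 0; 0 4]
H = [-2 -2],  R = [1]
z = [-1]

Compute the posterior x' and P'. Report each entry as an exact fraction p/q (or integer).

x̄ = F·x = [8, -1]
P̄ = F·P·Fᵀ + Q = [42 3; 3 7]
y = z − H·x̄ = [13]
S = H·P̄·Hᵀ + R = [221]
K = P̄·Hᵀ·S⁻¹ = [-90/221; -20/221]
x' = x̄ + K·y = [46/17, -37/17]
P' = (I − K·H)·P̄ = [1182/221 -1137/221; -1137/221 1147/221]

x' = [46/17, -37/17]
P' = [1182/221 -1137/221; -1137/221 1147/221]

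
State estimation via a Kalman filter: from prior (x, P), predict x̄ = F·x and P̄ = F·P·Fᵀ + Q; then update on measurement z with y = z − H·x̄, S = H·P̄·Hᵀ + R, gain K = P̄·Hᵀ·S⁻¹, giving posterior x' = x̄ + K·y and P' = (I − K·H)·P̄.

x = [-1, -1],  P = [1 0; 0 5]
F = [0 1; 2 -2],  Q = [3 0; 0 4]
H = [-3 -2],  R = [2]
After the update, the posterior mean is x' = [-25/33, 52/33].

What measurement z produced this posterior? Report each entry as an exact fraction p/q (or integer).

x̄ = F·x = [-1, 0]
P̄ = F·P·Fᵀ + Q = [8 -10; -10 28]
S = H·P̄·Hᵀ + R = [66]
K = P̄·Hᵀ·S⁻¹ = [-2/33; -13/33]
x' − x̄ = [8/33, 52/33] = K·y
y = (KᵀK)⁻¹·Kᵀ·(x' − x̄) = [-4]
z = y + H·x̄ = [-4] + [3] = [-1]

z = [-1]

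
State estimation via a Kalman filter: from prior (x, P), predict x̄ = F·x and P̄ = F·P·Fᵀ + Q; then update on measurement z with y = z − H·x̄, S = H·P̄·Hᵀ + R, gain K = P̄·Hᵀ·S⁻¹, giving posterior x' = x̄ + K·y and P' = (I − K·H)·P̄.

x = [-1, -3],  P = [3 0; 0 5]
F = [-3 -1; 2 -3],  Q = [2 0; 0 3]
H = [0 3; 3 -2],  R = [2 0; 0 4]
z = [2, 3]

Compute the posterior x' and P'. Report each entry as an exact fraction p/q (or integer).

x̄ = F·x = [6, 7]
P̄ = F·P·Fᵀ + Q = [34 -3; -3 60]
y = z − H·x̄ = [-19, -1]
S = H·P̄·Hᵀ + R = [542 -387; -387 586]
K = P̄·Hᵀ·S⁻¹ = [36522/167843 55053/167843; 55557/167843 -258/167843]
x' = x̄ + K·y = [258087/167843, 119576/167843]
P' = (I − K·H)·P̄ = [89636/167843 24348/167843; 24348/167843 37038/167843]

x' = [258087/167843, 119576/167843]
P' = [89636/167843 24348/167843; 24348/167843 37038/167843]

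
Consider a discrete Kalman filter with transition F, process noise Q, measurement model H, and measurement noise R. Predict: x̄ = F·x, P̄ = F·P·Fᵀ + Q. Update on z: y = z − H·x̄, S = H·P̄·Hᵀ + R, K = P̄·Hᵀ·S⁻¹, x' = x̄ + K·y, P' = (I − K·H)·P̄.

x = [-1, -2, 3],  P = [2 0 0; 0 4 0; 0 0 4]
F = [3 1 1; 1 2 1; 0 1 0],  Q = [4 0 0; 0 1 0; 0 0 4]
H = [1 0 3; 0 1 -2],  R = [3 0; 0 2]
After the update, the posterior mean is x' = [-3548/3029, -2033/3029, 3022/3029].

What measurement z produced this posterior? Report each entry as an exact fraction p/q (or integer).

x̄ = F·x = [-2, -2, -2]
P̄ = F·P·Fᵀ + Q = [30 18 4; 18 23 8; 4 8 8]
S = H·P̄·Hᵀ + R = [129 -14; -14 25]
K = P̄·Hᵀ·S⁻¹ = [1190/3029 1878/3029; 1148/3029 1491/3029; 588/3029 -640/3029]
x' − x̄ = [2510/3029, 4025/3029, 9080/3029] = K·y
y = (KᵀK)⁻¹·Kᵀ·(x' − x̄) = [10, -5]
z = y + H·x̄ = [10, -5] + [-8, 2] = [2, -3]

z = [2, -3]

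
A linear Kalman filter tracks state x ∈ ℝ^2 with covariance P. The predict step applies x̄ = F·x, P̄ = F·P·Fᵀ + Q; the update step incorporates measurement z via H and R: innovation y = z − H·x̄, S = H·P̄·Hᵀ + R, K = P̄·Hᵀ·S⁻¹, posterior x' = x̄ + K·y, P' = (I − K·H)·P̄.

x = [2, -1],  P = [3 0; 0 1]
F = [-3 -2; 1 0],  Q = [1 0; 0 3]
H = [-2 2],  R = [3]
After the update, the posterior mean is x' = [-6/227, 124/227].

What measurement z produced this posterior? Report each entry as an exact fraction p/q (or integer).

z = [1]

x̄ = F·x = [-4, 2]
P̄ = F·P·Fᵀ + Q = [32 -9; -9 6]
S = H·P̄·Hᵀ + R = [227]
K = P̄·Hᵀ·S⁻¹ = [-82/227; 30/227]
x' − x̄ = [902/227, -330/227] = K·y
y = (KᵀK)⁻¹·Kᵀ·(x' − x̄) = [-11]
z = y + H·x̄ = [-11] + [12] = [1]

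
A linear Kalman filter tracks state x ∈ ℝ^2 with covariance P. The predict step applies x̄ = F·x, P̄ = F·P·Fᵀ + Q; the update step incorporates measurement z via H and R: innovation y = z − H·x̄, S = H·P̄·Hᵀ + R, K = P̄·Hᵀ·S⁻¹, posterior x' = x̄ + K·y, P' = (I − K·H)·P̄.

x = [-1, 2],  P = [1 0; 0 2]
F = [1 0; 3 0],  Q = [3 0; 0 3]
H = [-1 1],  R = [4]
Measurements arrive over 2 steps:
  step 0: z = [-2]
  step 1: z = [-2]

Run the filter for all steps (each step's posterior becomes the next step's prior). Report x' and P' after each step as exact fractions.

step 0: x̄ = F·x = [-1, -3]
step 0: P̄ = F·P·Fᵀ + Q = [4 3; 3 12]
step 0: y = z − H·x̄ = [0]
step 0: S = H·P̄·Hᵀ + R = [14]
step 0: K = P̄·Hᵀ·S⁻¹ = [-1/14; 9/14]
step 0: x' = x̄ + K·y = [-1, -3]
step 0: P' = (I − K·H)·P̄ = [55/14 51/14; 51/14 87/14]
step 1: x̄ = F·x = [-1, -3]
step 1: P̄ = F·P·Fᵀ + Q = [97/14 165/14; 165/14 537/14]
step 1: y = z − H·x̄ = [0]
step 1: S = H·P̄·Hᵀ + R = [180/7]
step 1: K = P̄·Hᵀ·S⁻¹ = [17/90; 31/30]
step 1: x' = x̄ + K·y = [-1, -3]
step 1: P' = (I − K·H)·P̄ = [541/90 203/30; 203/30 109/10]

step 0: x' = [-1, -3], P' = [55/14 51/14; 51/14 87/14]
step 1: x' = [-1, -3], P' = [541/90 203/30; 203/30 109/10]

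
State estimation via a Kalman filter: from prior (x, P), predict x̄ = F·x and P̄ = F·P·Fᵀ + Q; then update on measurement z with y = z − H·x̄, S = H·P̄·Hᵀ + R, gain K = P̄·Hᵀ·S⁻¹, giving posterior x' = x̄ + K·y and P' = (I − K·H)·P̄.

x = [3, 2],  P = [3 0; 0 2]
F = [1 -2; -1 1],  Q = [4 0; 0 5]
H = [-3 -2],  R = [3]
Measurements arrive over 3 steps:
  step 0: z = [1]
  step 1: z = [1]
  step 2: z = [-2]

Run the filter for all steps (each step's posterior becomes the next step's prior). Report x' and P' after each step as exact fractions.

step 0: x̄ = F·x = [-1, -1]
step 0: P̄ = F·P·Fᵀ + Q = [15 -7; -7 10]
step 0: y = z − H·x̄ = [-4]
step 0: S = H·P̄·Hᵀ + R = [94]
step 0: K = P̄·Hᵀ·S⁻¹ = [-31/94; 1/94]
step 0: x' = x̄ + K·y = [15/47, -49/47]
step 0: P' = (I − K·H)·P̄ = [449/94 -627/94; -627/94 939/94]
step 1: x̄ = F·x = [113/47, -64/47]
step 1: P̄ = F·P·Fᵀ + Q = [7089/94 -2104/47; -2104/47 1556/47]
step 1: y = z − H·x̄ = [258/47]
step 1: S = H·P̄·Hᵀ + R = [26035/94]
step 1: K = P̄·Hᵀ·S⁻¹ = [-12851/26035; 1280/5207]
step 1: x' = x̄ + K·y = [-7949/26035, -64/5207]
step 1: P' = (I − K·H)·P̄ = [206531/26035 -58104/5207; -58104/5207 85236/5207]
step 2: x̄ = F·x = [-7309/26035, 7629/26035]
step 2: P̄ = F·P·Fᵀ + Q = [3177471/26035 -1930451/26035; -1930451/26035 1343926/26035]
step 2: y = z − H·x̄ = [-58739/26035]
step 2: S = H·P̄·Hᵀ + R = [10885636/26035]
step 2: K = P̄·Hᵀ·S⁻¹ = [-5671511/10885636; 3103501/10885636]
step 2: x' = x̄ + K·y = [9739803/10885636, -3812177/10885636]
step 2: P' = (I − K·H)·P̄ = [93057641/10885636 -131079195/10885636; -131079195/10885636 191963541/10885636]

step 0: x' = [15/47, -49/47], P' = [449/94 -627/94; -627/94 939/94]
step 1: x' = [-7949/26035, -64/5207], P' = [206531/26035 -58104/5207; -58104/5207 85236/5207]
step 2: x' = [9739803/10885636, -3812177/10885636], P' = [93057641/10885636 -131079195/10885636; -131079195/10885636 191963541/10885636]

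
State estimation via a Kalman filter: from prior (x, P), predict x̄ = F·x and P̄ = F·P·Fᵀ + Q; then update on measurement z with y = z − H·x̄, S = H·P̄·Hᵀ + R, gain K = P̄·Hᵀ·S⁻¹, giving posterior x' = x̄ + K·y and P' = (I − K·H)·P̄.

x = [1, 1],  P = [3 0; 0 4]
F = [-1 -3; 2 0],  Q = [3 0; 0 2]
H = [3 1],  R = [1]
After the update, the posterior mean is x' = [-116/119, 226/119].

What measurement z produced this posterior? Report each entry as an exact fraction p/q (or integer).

x̄ = F·x = [-4, 2]
P̄ = F·P·Fᵀ + Q = [42 -6; -6 14]
S = H·P̄·Hᵀ + R = [357]
K = P̄·Hᵀ·S⁻¹ = [40/119; -4/357]
x' − x̄ = [360/119, -12/119] = K·y
y = (KᵀK)⁻¹·Kᵀ·(x' − x̄) = [9]
z = y + H·x̄ = [9] + [-10] = [-1]

z = [-1]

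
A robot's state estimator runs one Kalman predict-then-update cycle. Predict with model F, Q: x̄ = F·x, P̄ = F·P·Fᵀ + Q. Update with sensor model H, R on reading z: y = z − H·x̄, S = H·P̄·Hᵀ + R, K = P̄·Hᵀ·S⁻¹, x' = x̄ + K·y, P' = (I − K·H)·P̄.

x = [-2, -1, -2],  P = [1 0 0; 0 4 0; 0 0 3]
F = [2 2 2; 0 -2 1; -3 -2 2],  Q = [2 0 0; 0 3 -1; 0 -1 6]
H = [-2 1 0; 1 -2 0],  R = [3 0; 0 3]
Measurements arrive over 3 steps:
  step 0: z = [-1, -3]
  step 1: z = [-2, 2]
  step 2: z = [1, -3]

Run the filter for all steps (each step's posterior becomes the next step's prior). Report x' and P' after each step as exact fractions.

step 0: x̄ = F·x = [-10, 0, 4]
step 0: P̄ = F·P·Fᵀ + Q = [34 -10 -10; -10 22 21; -10 21 43]
step 0: y = z − H·x̄ = [-21, 7]
step 0: S = H·P̄·Hᵀ + R = [201 -162; -162 165]
step 0: K = P̄·Hᵀ·S⁻¹ = [-458/769 -198/769; -202/769 -450/769; -553/2307 -1270/2307]
step 0: x' = x̄ + K·y = [542/769, 1092/769, 11951/2307]
step 0: P' = (I − K·H)·P̄ = [1114/769 854/769 792/769; 854/769 1102/769 1031/769; 792/769 1031/769 55834/2307]
step 1: x̄ = F·x = [33706/2307, 5399/2307, 12472/2307]
step 1: P̄ = F·P·Fᵀ + Q = [318790/2307 86762/2307 159688/2307; 86762/2307 63607/2307 112271/2307; 159688/2307 112271/2307 257968/2307]
step 1: y = z − H·x̄ = [19133/769, -6098/769]
step 1: S = H·P̄·Hᵀ + R = [332880/769 -110328/769; -110328/769 77697/769]
step 1: K = P̄·Hᵀ·S⁻¹ = [-1933969/2967384 -112109/370923; -1878805/5934768 -462227/741846; -1119619/1978256 -802595/741846]
step 1: x' = x̄ + K·y = [335509/423912, -504791/847824, -81443/847824]
step 1: P' = (I − K·H)·P̄ = [794135/494564 1242571/989128 6569237/2967384; 1242571/989128 3091479/1978256 16200377/5934768; 6569237/2967384 16200377/5934768 181591757/5934768]
step 2: x̄ = F·x = [10598/52989, 928139/847824, -194393/141304]
step 2: P̄ = F·P·Fᵀ + Q = [9891134/52989 2590538/52989 1581132/17663; 2590538/52989 57230767/1978256 151230683/2967384; 1581132/17663 151230683/2967384 171760093/1483692]
step 2: y = z − H·x̄ = [258821/847824, -428381/423912]
step 2: S = H·P̄·Hᵀ + R = [1153387871/1978256 -184716223/989128; -184716223/989128 54318291/494564]
step 2: K = P̄·Hᵀ·S⁻¹ = [-112962312404/173061373089 -52010366074/173061373089; -54818710195/173061373089 -107345624162/173061373089; -97234013402/173061373089 -184886018788/173061373089]
step 2: x' = x̄ + K·y = [17562276098/57687124363, 93732672510/57687124363, -26976670609/57687124363]
step 2: P' = (I − K·H)·P̄ = [277934990882/173061373089 216983044552/173061373089 379354045592/173061373089; 216983044552/173061373089 269509958519/173061373089 467006050978/173061373089; 379354045592/173061373089 467006050978/173061373089 5287045107044/173061373089]

step 0: x' = [542/769, 1092/769, 11951/2307], P' = [1114/769 854/769 792/769; 854/769 1102/769 1031/769; 792/769 1031/769 55834/2307]
step 1: x' = [335509/423912, -504791/847824, -81443/847824], P' = [794135/494564 1242571/989128 6569237/2967384; 1242571/989128 3091479/1978256 16200377/5934768; 6569237/2967384 16200377/5934768 181591757/5934768]
step 2: x' = [17562276098/57687124363, 93732672510/57687124363, -26976670609/57687124363], P' = [277934990882/173061373089 216983044552/173061373089 379354045592/173061373089; 216983044552/173061373089 269509958519/173061373089 467006050978/173061373089; 379354045592/173061373089 467006050978/173061373089 5287045107044/173061373089]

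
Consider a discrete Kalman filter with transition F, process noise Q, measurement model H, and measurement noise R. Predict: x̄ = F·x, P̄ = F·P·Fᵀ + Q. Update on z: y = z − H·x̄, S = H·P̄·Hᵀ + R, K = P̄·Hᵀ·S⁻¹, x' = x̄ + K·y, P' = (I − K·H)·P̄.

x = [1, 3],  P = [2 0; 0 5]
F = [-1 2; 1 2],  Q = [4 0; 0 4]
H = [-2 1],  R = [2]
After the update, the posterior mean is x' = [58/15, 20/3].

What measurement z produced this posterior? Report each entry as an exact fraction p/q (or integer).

x̄ = F·x = [5, 7]
P̄ = F·P·Fᵀ + Q = [26 18; 18 26]
S = H·P̄·Hᵀ + R = [60]
K = P̄·Hᵀ·S⁻¹ = [-17/30; -1/6]
x' − x̄ = [-17/15, -1/3] = K·y
y = (KᵀK)⁻¹·Kᵀ·(x' − x̄) = [2]
z = y + H·x̄ = [2] + [-3] = [-1]

z = [-1]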